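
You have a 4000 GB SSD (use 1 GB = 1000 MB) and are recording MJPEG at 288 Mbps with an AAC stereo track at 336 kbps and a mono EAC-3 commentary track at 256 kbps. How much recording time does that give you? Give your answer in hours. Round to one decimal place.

Audio total: 336 + 256 = 592 kbps = 0.592 Mbps.
Total bitrate: 288 + 0.592 = 288.592 Mbps.
Capacity: 4000 GB = 32,000,000 Mb.
Recording time: 32,000,000 / 288.592 = 110,883 s ≈ 30.8 hours.

30.8 hours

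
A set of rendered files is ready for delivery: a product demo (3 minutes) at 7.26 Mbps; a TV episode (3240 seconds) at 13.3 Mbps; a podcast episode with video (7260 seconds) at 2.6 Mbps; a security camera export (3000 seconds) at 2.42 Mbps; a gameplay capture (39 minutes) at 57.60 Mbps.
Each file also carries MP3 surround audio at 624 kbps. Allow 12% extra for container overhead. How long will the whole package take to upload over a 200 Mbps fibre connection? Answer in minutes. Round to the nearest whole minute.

20 minutes

Audio: 624 kbps = 0.624 Mbps.
product demo: 7.884 Mbps × 180 s × 1.12 = 1589.4 Mb
TV episode: 13.924 Mbps × 3240 s × 1.12 = 50527.4 Mb
podcast episode with video: 3.224 Mbps × 7260 s × 1.12 = 26215.0 Mb
security camera export: 3.044 Mbps × 3000 s × 1.12 = 10227.8 Mb
gameplay capture: 58.224 Mbps × 2340 s × 1.12 = 152593.5 Mb
Total: 241153.1 Mb = 30144.1 MB.
At 200 Mbps: 241153.1 / 200 = 1206 s ≈ 20.1 minutes.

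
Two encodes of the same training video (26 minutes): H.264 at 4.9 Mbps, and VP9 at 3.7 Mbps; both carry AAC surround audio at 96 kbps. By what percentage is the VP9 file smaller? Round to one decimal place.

24.0%

26 min = 1560 s
Audio: 96 kbps = 0.096 Mbps.
H.264: 4.996 Mbps × 1560 s = 7793.8 Mb = 0.907 GiB.
VP9: 3.796 Mbps × 1560 s = 5921.8 Mb = 0.689 GiB.
Reduction: (1 − 0.689/0.907) × 100 = 24.02%.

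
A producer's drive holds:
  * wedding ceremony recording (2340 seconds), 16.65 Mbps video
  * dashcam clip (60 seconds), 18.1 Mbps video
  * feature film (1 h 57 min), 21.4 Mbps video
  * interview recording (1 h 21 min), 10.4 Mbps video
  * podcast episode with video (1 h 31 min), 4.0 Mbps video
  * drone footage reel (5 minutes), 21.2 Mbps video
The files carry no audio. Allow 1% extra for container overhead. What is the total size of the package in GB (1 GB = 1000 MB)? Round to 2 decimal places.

wedding ceremony recording: 16.650 Mbps × 2340 s × 1.01 = 39350.6 Mb
dashcam clip: 18.100 Mbps × 60 s × 1.01 = 1096.9 Mb
feature film: 21.400 Mbps × 7020 s × 1.01 = 151730.3 Mb
interview recording: 10.400 Mbps × 4860 s × 1.01 = 51049.4 Mb
podcast episode with video: 4.000 Mbps × 5460 s × 1.01 = 22058.4 Mb
drone footage reel: 21.200 Mbps × 300 s × 1.01 = 6423.6 Mb
Total: 271709.2 Mb = 33963.6 MB.
= 33.96 GB.

33.96 GB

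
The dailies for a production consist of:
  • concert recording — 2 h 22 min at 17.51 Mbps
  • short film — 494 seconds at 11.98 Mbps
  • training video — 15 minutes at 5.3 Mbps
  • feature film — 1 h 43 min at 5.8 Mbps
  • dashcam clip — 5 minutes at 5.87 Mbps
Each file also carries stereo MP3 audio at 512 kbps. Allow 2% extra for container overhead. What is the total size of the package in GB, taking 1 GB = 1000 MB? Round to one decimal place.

26.2 GB

Audio: 512 kbps = 0.512 Mbps.
concert recording: 18.022 Mbps × 8520 s × 1.02 = 156618.4 Mb
short film: 12.492 Mbps × 494 s × 1.02 = 6294.5 Mb
training video: 5.812 Mbps × 900 s × 1.02 = 5335.4 Mb
feature film: 6.312 Mbps × 6180 s × 1.02 = 39788.3 Mb
dashcam clip: 6.382 Mbps × 300 s × 1.02 = 1952.9 Mb
Total: 209989.5 Mb = 26248.7 MB.
= 26.25 GB.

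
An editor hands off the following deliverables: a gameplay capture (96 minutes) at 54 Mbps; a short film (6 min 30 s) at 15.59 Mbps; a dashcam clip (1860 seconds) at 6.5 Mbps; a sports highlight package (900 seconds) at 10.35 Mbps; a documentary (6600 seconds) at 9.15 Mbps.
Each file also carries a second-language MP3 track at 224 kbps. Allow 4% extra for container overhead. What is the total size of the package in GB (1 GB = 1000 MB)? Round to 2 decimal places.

52.31 GB

Audio: 224 kbps = 0.224 Mbps.
gameplay capture: 54.224 Mbps × 5760 s × 1.04 = 324823.4 Mb
short film: 15.814 Mbps × 390 s × 1.04 = 6414.2 Mb
dashcam clip: 6.724 Mbps × 1860 s × 1.04 = 13006.9 Mb
sports highlight package: 10.574 Mbps × 900 s × 1.04 = 9897.3 Mb
documentary: 9.374 Mbps × 6600 s × 1.04 = 64343.1 Mb
Total: 418484.9 Mb = 52310.6 MB.
= 52.31 GB.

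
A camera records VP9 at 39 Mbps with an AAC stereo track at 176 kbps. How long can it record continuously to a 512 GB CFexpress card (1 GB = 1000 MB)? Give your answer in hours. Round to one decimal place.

29.0 hours

Audio: 176 kbps = 0.176 Mbps.
Total bitrate: 39 + 0.176 = 39.176 Mbps.
Capacity: 512 GB = 4,096,000 Mb.
Recording time: 4,096,000 / 39.176 = 104,554 s ≈ 29.0 hours.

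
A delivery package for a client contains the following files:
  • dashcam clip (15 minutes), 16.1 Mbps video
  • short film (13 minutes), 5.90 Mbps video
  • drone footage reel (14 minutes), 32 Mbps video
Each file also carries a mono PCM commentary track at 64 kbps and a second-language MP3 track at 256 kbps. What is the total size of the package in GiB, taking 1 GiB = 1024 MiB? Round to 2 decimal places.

5.45 GiB

Audio total: 64 + 256 = 320 kbps = 0.320 Mbps.
dashcam clip: 16.420 Mbps × 900 s = 14778.0 Mb
short film: 6.220 Mbps × 780 s = 4851.6 Mb
drone footage reel: 32.320 Mbps × 840 s = 27148.8 Mb
Total: 46778.4 Mb = 5847.3 MB.
= 5.446 GiB.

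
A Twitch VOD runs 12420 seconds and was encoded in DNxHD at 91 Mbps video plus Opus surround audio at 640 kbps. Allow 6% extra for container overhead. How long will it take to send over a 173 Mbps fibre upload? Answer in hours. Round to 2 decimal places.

Audio: 640 kbps = 0.640 Mbps.
Total bitrate: 91.640 Mbps.
File: 91.640 Mbps × 12420 s = 1138168.8 Mb.
With 6% container overhead: ×1.06. → 1206458.9 Mb.
At 173 Mbps: 1206458.9 / 173 = 6973.8 s ≈ 1.94 hours.

1.94 hours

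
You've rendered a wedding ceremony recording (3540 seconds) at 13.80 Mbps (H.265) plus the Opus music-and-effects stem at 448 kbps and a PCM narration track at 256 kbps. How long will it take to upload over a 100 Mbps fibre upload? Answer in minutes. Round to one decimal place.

Audio total: 448 + 256 = 704 kbps = 0.704 Mbps.
Total bitrate: 14.504 Mbps.
File: 14.504 Mbps × 3540 s = 51344.2 Mb.
At 100 Mbps: 51344.2 / 100 = 513.4 s ≈ 8.56 minutes.

8.6 minutes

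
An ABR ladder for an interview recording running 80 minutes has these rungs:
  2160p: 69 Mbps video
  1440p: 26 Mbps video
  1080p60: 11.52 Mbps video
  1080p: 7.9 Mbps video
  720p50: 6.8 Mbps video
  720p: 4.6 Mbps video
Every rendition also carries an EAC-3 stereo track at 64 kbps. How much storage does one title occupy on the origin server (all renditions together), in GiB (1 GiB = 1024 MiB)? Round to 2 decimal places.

70.52 GiB

80 min = 4800 s
Audio: 64 kbps = 0.064 Mbps.
Sum of rendition bitrates: (69+0.064) + (26+0.064) + (11.52+0.064) + (7.9+0.064) + (6.8+0.064) + (4.6+0.064) = 126.204 Mbps.
× 4800 s = 605,779 Mb = 75,722 MB = 70.52 GiB.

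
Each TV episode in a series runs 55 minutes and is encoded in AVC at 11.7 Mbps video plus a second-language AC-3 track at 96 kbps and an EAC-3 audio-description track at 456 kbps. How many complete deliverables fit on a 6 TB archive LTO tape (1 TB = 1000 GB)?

55 min = 3300 s
Audio total: 96 + 456 = 552 kbps = 0.552 Mbps.
Total bitrate: 12.252 Mbps.
Per item: 12.252 Mbps × 3300 s = 40,432 Mb = 5,054 MB.
Capacity: 6 TB = 48,000,000 Mb; 1187.19 items → 1187 complete.

1187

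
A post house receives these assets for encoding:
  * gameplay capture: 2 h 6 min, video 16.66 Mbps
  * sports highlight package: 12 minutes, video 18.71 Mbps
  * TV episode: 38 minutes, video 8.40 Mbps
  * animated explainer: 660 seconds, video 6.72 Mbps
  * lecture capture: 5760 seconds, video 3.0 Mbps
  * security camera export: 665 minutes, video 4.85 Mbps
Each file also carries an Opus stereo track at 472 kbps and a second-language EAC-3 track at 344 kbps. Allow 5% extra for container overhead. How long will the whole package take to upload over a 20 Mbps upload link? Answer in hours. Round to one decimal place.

Audio total: 472 + 344 = 816 kbps = 0.816 Mbps.
gameplay capture: 17.476 Mbps × 7560 s × 1.05 = 138724.5 Mb
sports highlight package: 19.526 Mbps × 720 s × 1.05 = 14761.7 Mb
TV episode: 9.216 Mbps × 2280 s × 1.05 = 22063.1 Mb
animated explainer: 7.536 Mbps × 660 s × 1.05 = 5222.4 Mb
lecture capture: 3.816 Mbps × 5760 s × 1.05 = 23079.2 Mb
security camera export: 5.666 Mbps × 39900 s × 1.05 = 237377.1 Mb
Total: 441227.9 Mb = 55153.5 MB.
At 20 Mbps: 441227.9 / 20 = 22061 s ≈ 6.13 hours.

6.1 hours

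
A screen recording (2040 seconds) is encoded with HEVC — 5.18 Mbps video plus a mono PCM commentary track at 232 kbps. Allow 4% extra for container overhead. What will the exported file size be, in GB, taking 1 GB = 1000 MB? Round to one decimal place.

1.4 GB

Audio: 232 kbps = 0.232 Mbps.
Total bitrate: 5.18 + 0.232 = 5.412 Mbps.
Stream data: 5.412 Mbps × 2040 s = 11040.5 Mb.
With 4% container overhead: ×1.04.
11,482 Mb ÷ 8 = 1,435 MB → 1.435 GB.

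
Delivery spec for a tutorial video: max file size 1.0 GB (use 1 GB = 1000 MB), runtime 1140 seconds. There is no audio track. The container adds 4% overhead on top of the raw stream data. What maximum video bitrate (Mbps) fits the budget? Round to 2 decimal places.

6.75 Mbps

Budget: 1.0 GB = 8000.0 Mb.
Stream payload after overhead: 8000.0 / 1.04 = 7692.3 Mb.
Total bitrate budget: 7692.3 Mb / 1140 s = 6.748 Mbps.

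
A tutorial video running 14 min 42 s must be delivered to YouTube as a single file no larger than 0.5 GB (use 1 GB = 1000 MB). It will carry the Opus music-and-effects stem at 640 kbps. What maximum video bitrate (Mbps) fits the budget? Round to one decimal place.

Budget: 0.5 GB = 4000.0 Mb.
14 min 42 s = 882 s
Total bitrate budget: 4000.0 Mb / 882 s = 4.535 Mbps.
Audio: 640 kbps = 0.640 Mbps.
Video: 4.535 − 0.640 = 3.895 Mbps.

3.9 Mbps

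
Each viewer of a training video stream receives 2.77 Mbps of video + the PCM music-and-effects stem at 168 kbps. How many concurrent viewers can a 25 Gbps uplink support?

8509

Audio: 168 kbps = 0.168 Mbps.
Per-viewer media rate: 2.938 Mbps.
25 Gbps = 25,000 Mbps; 25,000 / 2.938 = 8509.19 → 8509 viewers.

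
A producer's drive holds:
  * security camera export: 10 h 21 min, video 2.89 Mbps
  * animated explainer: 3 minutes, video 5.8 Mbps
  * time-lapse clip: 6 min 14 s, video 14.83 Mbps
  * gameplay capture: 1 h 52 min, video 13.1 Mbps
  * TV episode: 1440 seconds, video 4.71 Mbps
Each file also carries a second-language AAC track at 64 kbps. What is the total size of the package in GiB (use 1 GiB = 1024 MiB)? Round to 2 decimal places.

24.68 GiB

Audio: 64 kbps = 0.064 Mbps.
security camera export: 2.954 Mbps × 37260 s = 110066.0 Mb
animated explainer: 5.864 Mbps × 180 s = 1055.5 Mb
time-lapse clip: 14.894 Mbps × 374 s = 5570.4 Mb
gameplay capture: 13.164 Mbps × 6720 s = 88462.1 Mb
TV episode: 4.774 Mbps × 1440 s = 6874.6 Mb
Total: 212028.6 Mb = 26503.6 MB.
= 24.68 GiB.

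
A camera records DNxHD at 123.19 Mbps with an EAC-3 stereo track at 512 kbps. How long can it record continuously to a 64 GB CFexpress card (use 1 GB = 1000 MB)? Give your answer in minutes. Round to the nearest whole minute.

69 minutes

Audio: 512 kbps = 0.512 Mbps.
Total bitrate: 123.19 + 0.512 = 123.702 Mbps.
Capacity: 64 GB = 512,000 Mb.
Recording time: 512,000 / 123.702 = 4,139 s ≈ 69.0 minutes.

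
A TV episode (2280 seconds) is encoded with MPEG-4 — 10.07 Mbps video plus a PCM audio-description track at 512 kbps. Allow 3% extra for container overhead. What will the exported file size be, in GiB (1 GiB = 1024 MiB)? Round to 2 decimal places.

Audio: 512 kbps = 0.512 Mbps.
Total bitrate: 10.07 + 0.512 = 10.582 Mbps.
Stream data: 10.582 Mbps × 2280 s = 24127.0 Mb.
With 3% container overhead: ×1.03.
24,851 Mb = 3,106,346,100 bytes ÷ 1,073,741,824 = 2.893 GiB.

2.89 GiB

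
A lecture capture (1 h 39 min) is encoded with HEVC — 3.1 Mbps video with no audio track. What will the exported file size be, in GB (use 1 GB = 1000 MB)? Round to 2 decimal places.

2.30 GB

1 h 39 min = 99 min = 5940 s
Total bitrate: 3.1 Mbps.
Stream data: 3.100 Mbps × 5940 s = 18414.0 Mb.
18,414 Mb ÷ 8 = 2,302 MB → 2.302 GB.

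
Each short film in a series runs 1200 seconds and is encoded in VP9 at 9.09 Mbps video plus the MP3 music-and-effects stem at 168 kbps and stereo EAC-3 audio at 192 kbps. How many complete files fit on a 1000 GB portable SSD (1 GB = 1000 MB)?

705

Audio total: 168 + 192 = 360 kbps = 0.360 Mbps.
Total bitrate: 9.450 Mbps.
Per item: 9.450 Mbps × 1200 s = 11,340 Mb = 1,418 MB.
Capacity: 1000 GB = 8,000,000 Mb; 705.47 items → 705 complete.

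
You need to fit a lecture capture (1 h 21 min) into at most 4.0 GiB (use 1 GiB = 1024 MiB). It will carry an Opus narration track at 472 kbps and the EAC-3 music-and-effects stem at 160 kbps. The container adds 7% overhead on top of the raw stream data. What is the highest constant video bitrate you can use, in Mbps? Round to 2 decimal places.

Budget: 4.0 GiB = 34359.7 Mb.
Stream payload after overhead: 34359.7 / 1.07 = 32111.9 Mb.
1 h 21 min = 81 min = 4860 s
Total bitrate budget: 32111.9 Mb / 4860 s = 6.607 Mbps.
Audio total: 472 + 160 = 632 kbps = 0.632 Mbps.
Video: 6.607 − 0.632 = 5.975 Mbps.

5.98 Mbps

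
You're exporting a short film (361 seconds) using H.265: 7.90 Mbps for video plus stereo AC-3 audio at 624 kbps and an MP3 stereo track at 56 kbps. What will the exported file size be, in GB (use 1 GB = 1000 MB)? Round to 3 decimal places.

0.387 GB

Audio total: 624 + 56 = 680 kbps = 0.680 Mbps.
Total bitrate: 7.90 + 0.680 = 8.580 Mbps.
Stream data: 8.580 Mbps × 361 s = 3097.4 Mb.
3,097 Mb ÷ 8 = 387.2 MB → 0.3872 GB.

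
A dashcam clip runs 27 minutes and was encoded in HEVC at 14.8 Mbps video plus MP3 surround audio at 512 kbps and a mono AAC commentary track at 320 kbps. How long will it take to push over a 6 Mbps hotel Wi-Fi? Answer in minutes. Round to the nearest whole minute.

70 minutes

27 min = 1620 s
Audio total: 512 + 320 = 832 kbps = 0.832 Mbps.
Total bitrate: 15.632 Mbps.
File: 15.632 Mbps × 1620 s = 25323.8 Mb.
At 6 Mbps: 25323.8 / 6 = 4220.6 s ≈ 70.3 minutes.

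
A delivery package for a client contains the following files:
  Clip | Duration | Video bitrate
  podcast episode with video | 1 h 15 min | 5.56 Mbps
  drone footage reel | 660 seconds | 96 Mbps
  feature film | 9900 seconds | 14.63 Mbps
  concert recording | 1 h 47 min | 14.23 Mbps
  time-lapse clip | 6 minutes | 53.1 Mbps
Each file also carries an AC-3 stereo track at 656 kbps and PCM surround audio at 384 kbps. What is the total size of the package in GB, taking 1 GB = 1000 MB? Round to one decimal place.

Audio total: 656 + 384 = 1040 kbps = 1.040 Mbps.
podcast episode with video: 6.600 Mbps × 4500 s = 29700.0 Mb
drone footage reel: 97.040 Mbps × 660 s = 64046.4 Mb
feature film: 15.670 Mbps × 9900 s = 155133.0 Mb
concert recording: 15.270 Mbps × 6420 s = 98033.4 Mb
time-lapse clip: 54.140 Mbps × 360 s = 19490.4 Mb
Total: 366403.2 Mb = 45800.4 MB.
= 45.80 GB.

45.8 GB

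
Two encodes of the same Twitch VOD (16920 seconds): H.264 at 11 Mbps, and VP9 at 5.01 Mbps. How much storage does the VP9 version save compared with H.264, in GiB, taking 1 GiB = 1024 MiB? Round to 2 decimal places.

H.264: 11.000 Mbps × 16920 s = 186120.0 Mb = 21.667 GiB.
VP9: 5.010 Mbps × 16920 s = 84769.2 Mb = 9.868 GiB.
Saving: 21.667 − 9.868 = 11.799 GiB.

11.80 GiB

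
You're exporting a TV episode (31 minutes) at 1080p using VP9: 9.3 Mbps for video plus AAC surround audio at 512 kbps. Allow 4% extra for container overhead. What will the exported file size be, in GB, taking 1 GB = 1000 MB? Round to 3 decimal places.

2.373 GB

31 min = 1860 s
Audio: 512 kbps = 0.512 Mbps.
Total bitrate: 9.3 + 0.512 = 9.812 Mbps.
Stream data: 9.812 Mbps × 1860 s = 18250.3 Mb.
With 4% container overhead: ×1.04.
18,980 Mb ÷ 8 = 2,373 MB → 2.373 GB.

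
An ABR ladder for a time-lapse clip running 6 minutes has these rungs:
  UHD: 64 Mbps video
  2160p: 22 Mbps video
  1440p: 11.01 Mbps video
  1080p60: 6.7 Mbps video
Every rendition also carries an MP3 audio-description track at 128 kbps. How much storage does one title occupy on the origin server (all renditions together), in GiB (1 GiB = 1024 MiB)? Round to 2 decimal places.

4.37 GiB

6 min = 360 s
Audio: 128 kbps = 0.128 Mbps.
Sum of rendition bitrates: (64+0.128) + (22+0.128) + (11.01+0.128) + (6.7+0.128) = 104.222 Mbps.
× 360 s = 37,520 Mb = 4,690 MB = 4.368 GiB.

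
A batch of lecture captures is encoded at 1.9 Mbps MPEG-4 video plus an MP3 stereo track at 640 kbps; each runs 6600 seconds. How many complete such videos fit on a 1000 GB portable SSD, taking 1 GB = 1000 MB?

477

Audio: 640 kbps = 0.640 Mbps.
Total bitrate: 2.540 Mbps.
Per item: 2.540 Mbps × 6600 s = 16,764 Mb = 2,096 MB.
Capacity: 1000 GB = 8,000,000 Mb; 477.21 items → 477 complete.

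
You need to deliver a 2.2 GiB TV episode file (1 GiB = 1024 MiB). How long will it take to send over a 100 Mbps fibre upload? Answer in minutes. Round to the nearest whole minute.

File: 2.2 GiB = 18897.9 Mb.
At 100 Mbps: 18897.9 / 100 = 189.0 s ≈ 3.15 minutes.

3 minutes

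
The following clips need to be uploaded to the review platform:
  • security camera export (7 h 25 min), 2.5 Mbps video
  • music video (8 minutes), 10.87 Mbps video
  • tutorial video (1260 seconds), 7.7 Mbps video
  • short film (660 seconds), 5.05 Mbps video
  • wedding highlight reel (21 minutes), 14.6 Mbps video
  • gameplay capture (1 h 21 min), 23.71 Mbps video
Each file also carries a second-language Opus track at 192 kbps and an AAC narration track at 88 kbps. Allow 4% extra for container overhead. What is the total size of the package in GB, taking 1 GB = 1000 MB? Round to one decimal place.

Audio total: 192 + 88 = 280 kbps = 0.280 Mbps.
security camera export: 2.780 Mbps × 26700 s × 1.04 = 77195.0 Mb
music video: 11.150 Mbps × 480 s × 1.04 = 5566.1 Mb
tutorial video: 7.980 Mbps × 1260 s × 1.04 = 10457.0 Mb
short film: 5.330 Mbps × 660 s × 1.04 = 3658.5 Mb
wedding highlight reel: 14.880 Mbps × 1260 s × 1.04 = 19498.8 Mb
gameplay capture: 23.990 Mbps × 4860 s × 1.04 = 121255.1 Mb
Total: 237630.4 Mb = 29703.8 MB.
= 29.70 GB.

29.7 GB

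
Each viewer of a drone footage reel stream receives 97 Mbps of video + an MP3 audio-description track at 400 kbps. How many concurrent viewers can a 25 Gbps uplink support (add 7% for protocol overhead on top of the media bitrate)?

239

Audio: 400 kbps = 0.400 Mbps.
Per-viewer media rate: 97.400 Mbps.
On the wire with 7% overhead: 104.218 Mbps.
25 Gbps = 25,000 Mbps; 25,000 / 104.218 = 239.88 → 239 viewers.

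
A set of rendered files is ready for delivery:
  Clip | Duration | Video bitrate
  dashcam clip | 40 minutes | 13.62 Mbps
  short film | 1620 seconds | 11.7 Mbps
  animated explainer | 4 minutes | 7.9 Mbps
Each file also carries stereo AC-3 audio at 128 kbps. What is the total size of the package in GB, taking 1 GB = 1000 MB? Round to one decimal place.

Audio: 128 kbps = 0.128 Mbps.
dashcam clip: 13.748 Mbps × 2400 s = 32995.2 Mb
short film: 11.828 Mbps × 1620 s = 19161.4 Mb
animated explainer: 8.028 Mbps × 240 s = 1926.7 Mb
Total: 54083.3 Mb = 6760.4 MB.
= 6.760 GB.

6.8 GB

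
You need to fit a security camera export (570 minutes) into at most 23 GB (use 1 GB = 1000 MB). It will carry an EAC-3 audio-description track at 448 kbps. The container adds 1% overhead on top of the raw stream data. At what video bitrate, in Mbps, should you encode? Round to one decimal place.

Budget: 23 GB = 184000.0 Mb.
Stream payload after overhead: 184000.0 / 1.01 = 182178.2 Mb.
570 min = 34200 s
Total bitrate budget: 182178.2 Mb / 34200 s = 5.327 Mbps.
Audio: 448 kbps = 0.448 Mbps.
Video: 5.327 − 0.448 = 4.879 Mbps.

4.9 Mbps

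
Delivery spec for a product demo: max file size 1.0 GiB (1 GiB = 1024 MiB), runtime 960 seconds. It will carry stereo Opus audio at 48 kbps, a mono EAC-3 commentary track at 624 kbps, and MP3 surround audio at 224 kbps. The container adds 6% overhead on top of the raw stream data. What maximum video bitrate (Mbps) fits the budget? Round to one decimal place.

7.5 Mbps

Budget: 1.0 GiB = 8589.9 Mb.
Stream payload after overhead: 8589.9 / 1.06 = 8103.7 Mb.
Total bitrate budget: 8103.7 Mb / 960 s = 8.441 Mbps.
Audio total: 48 + 624 + 224 = 896 kbps = 0.896 Mbps.
Video: 8.441 − 0.896 = 7.545 Mbps.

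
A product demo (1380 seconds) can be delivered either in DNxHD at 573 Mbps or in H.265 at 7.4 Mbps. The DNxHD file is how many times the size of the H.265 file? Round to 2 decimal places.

DNxHD: 573.000 Mbps × 1380 s = 790740.0 Mb = 98.843 GB.
H.265: 7.400 Mbps × 1380 s = 10212.0 Mb = 1.276 GB.
Ratio: 98.843 / 1.276 = 77.432.

77.43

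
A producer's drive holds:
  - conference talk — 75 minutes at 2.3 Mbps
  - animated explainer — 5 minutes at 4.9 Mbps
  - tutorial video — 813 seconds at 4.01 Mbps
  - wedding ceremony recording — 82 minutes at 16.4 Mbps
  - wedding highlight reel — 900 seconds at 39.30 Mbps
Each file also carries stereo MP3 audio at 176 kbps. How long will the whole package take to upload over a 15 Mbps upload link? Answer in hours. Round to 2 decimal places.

Audio: 176 kbps = 0.176 Mbps.
conference talk: 2.476 Mbps × 4500 s = 11142.0 Mb
animated explainer: 5.076 Mbps × 300 s = 1522.8 Mb
tutorial video: 4.186 Mbps × 813 s = 3403.2 Mb
wedding ceremony recording: 16.576 Mbps × 4920 s = 81553.9 Mb
wedding highlight reel: 39.476 Mbps × 900 s = 35528.4 Mb
Total: 133150.3 Mb = 16643.8 MB.
At 15 Mbps: 133150.3 / 15 = 8877 s ≈ 2.47 hours.

2.47 hours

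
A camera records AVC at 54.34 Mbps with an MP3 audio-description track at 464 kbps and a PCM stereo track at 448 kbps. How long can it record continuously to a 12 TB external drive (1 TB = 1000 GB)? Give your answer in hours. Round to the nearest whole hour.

483 hours

Audio total: 464 + 448 = 912 kbps = 0.912 Mbps.
Total bitrate: 54.34 + 0.912 = 55.252 Mbps.
Capacity: 12 TB = 96,000,000 Mb.
Recording time: 96,000,000 / 55.252 = 1,737,494 s ≈ 483 hours.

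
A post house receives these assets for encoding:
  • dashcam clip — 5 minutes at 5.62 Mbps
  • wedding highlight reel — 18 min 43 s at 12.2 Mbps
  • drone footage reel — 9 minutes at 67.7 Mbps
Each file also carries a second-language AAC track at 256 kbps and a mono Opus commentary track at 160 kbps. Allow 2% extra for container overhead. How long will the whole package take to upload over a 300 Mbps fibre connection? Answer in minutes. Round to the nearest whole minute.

3 minutes

Audio total: 256 + 160 = 416 kbps = 0.416 Mbps.
dashcam clip: 6.036 Mbps × 300 s × 1.02 = 1847.0 Mb
wedding highlight reel: 12.616 Mbps × 1123 s × 1.02 = 14451.1 Mb
drone footage reel: 68.116 Mbps × 540 s × 1.02 = 37518.3 Mb
Total: 53816.4 Mb = 6727.1 MB.
At 300 Mbps: 53816.4 / 300 = 179 s ≈ 2.99 minutes.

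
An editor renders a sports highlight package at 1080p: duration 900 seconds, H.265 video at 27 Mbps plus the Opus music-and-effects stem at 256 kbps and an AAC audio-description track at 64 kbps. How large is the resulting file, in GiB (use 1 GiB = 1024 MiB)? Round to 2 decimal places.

2.86 GiB

Audio total: 256 + 64 = 320 kbps = 0.320 Mbps.
Total bitrate: 27 + 0.320 = 27.320 Mbps.
Stream data: 27.320 Mbps × 900 s = 24588.0 Mb.
24,588 Mb = 3,073,500,000 bytes ÷ 1,073,741,824 = 2.862 GiB.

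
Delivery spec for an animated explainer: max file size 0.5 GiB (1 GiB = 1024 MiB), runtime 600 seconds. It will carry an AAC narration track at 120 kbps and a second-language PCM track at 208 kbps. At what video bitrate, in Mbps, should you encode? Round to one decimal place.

6.8 Mbps

Budget: 0.5 GiB = 4295.0 Mb.
Total bitrate budget: 4295.0 Mb / 600 s = 7.158 Mbps.
Audio total: 120 + 208 = 328 kbps = 0.328 Mbps.
Video: 7.158 − 0.328 = 6.830 Mbps.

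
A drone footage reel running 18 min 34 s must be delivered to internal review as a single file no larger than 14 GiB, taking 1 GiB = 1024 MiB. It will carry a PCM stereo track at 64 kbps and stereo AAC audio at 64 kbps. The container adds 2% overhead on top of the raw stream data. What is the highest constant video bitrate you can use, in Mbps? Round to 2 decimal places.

105.71 Mbps

Budget: 14 GiB = 120259.1 Mb.
Stream payload after overhead: 120259.1 / 1.02 = 117901.1 Mb.
18 min 34 s = 1114 s
Total bitrate budget: 117901.1 Mb / 1114 s = 105.836 Mbps.
Audio total: 64 + 64 = 128 kbps = 0.128 Mbps.
Video: 105.836 − 0.128 = 105.708 Mbps.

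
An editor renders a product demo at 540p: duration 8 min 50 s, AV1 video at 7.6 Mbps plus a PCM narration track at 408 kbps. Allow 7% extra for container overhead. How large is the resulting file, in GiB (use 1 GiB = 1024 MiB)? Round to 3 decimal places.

0.529 GiB

8 min 50 s = 530 s
Audio: 408 kbps = 0.408 Mbps.
Total bitrate: 7.6 + 0.408 = 8.008 Mbps.
Stream data: 8.008 Mbps × 530 s = 4244.2 Mb.
With 7% container overhead: ×1.07.
4,541 Mb = 567,667,100 bytes ÷ 1,073,741,824 = 0.5287 GiB.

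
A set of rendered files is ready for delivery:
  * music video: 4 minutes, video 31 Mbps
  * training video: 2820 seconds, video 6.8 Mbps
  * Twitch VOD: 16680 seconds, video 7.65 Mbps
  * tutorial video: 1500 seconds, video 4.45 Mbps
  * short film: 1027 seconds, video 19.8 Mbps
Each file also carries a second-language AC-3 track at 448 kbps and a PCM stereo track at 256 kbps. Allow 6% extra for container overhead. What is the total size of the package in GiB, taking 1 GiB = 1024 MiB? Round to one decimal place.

Audio total: 448 + 256 = 704 kbps = 0.704 Mbps.
music video: 31.704 Mbps × 240 s × 1.06 = 8065.5 Mb
training video: 7.504 Mbps × 2820 s × 1.06 = 22431.0 Mb
Twitch VOD: 8.354 Mbps × 16680 s × 1.06 = 147705.4 Mb
tutorial video: 5.154 Mbps × 1500 s × 1.06 = 8194.9 Mb
short film: 20.504 Mbps × 1027 s × 1.06 = 22321.1 Mb
Total: 208717.8 Mb = 26089.7 MB.
= 24.30 GiB.

24.3 GiB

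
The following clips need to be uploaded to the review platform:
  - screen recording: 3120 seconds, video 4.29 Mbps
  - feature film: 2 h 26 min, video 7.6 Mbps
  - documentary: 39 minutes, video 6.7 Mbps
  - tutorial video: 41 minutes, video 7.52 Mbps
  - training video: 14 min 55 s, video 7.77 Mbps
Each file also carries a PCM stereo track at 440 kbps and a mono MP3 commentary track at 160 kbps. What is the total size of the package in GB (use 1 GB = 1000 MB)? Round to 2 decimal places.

Audio total: 440 + 160 = 600 kbps = 0.600 Mbps.
screen recording: 4.890 Mbps × 3120 s = 15256.8 Mb
feature film: 8.200 Mbps × 8760 s = 71832.0 Mb
documentary: 7.300 Mbps × 2340 s = 17082.0 Mb
tutorial video: 8.120 Mbps × 2460 s = 19975.2 Mb
training video: 8.370 Mbps × 895 s = 7491.1 Mb
Total: 131637.1 Mb = 16454.6 MB.
= 16.45 GB.

16.45 GB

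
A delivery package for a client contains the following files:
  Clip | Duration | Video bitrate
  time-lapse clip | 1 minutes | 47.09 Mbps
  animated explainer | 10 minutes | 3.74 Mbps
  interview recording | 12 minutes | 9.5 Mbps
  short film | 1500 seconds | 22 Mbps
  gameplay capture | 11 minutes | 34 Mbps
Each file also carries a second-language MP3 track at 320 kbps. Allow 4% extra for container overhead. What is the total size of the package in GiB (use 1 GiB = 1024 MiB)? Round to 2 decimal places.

8.29 GiB

Audio: 320 kbps = 0.320 Mbps.
time-lapse clip: 47.410 Mbps × 60 s × 1.04 = 2958.4 Mb
animated explainer: 4.060 Mbps × 600 s × 1.04 = 2533.4 Mb
interview recording: 9.820 Mbps × 720 s × 1.04 = 7353.2 Mb
short film: 22.320 Mbps × 1500 s × 1.04 = 34819.2 Mb
gameplay capture: 34.320 Mbps × 660 s × 1.04 = 23557.2 Mb
Total: 71221.5 Mb = 8902.7 MB.
= 8.291 GiB.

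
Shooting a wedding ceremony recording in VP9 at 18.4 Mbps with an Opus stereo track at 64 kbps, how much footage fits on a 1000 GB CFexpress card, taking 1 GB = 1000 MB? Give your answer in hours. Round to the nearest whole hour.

Audio: 64 kbps = 0.064 Mbps.
Total bitrate: 18.4 + 0.064 = 18.464 Mbps.
Capacity: 1000 GB = 8,000,000 Mb.
Recording time: 8,000,000 / 18.464 = 433,276 s ≈ 120 hours.

120 hours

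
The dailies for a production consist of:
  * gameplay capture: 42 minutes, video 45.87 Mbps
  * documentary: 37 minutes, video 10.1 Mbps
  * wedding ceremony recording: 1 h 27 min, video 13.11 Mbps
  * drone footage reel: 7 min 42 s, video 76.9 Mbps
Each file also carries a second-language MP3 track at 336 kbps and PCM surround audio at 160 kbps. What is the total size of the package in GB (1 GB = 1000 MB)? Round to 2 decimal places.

Audio total: 336 + 160 = 496 kbps = 0.496 Mbps.
gameplay capture: 46.366 Mbps × 2520 s = 116842.3 Mb
documentary: 10.596 Mbps × 2220 s = 23523.1 Mb
wedding ceremony recording: 13.606 Mbps × 5220 s = 71023.3 Mb
drone footage reel: 77.396 Mbps × 462 s = 35757.0 Mb
Total: 247145.7 Mb = 30893.2 MB.
= 30.89 GB.

30.89 GB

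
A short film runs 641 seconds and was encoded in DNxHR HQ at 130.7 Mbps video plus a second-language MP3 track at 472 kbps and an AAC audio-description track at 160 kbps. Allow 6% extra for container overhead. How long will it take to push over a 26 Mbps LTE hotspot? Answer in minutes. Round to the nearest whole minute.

Audio total: 472 + 160 = 632 kbps = 0.632 Mbps.
Total bitrate: 131.332 Mbps.
File: 131.332 Mbps × 641 s = 84183.8 Mb.
With 6% container overhead: ×1.06. → 89234.8 Mb.
At 26 Mbps: 89234.8 / 26 = 3432.1 s ≈ 57.2 minutes.

57 minutes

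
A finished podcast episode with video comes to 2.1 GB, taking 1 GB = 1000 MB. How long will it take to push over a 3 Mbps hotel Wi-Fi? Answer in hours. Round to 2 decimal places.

1.56 hours

File: 2.1 GB = 16800.0 Mb.
At 3 Mbps: 16800.0 / 3 = 5600.0 s ≈ 1.56 hours.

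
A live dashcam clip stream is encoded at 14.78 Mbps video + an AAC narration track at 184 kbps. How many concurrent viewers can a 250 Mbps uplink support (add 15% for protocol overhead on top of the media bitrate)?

14

Audio: 184 kbps = 0.184 Mbps.
Per-viewer media rate: 14.964 Mbps.
On the wire with 15% overhead: 17.209 Mbps.
250 Mbps = 250.0 Mbps; 250.0 / 17.209 = 14.53 → 14 viewers.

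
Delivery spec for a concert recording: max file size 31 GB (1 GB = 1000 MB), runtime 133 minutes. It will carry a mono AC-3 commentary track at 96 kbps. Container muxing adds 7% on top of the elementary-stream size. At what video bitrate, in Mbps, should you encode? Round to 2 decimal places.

28.95 Mbps

Budget: 31 GB = 248000.0 Mb.
Stream payload after overhead: 248000.0 / 1.07 = 231775.7 Mb.
133 min = 7980 s
Total bitrate budget: 231775.7 Mb / 7980 s = 29.045 Mbps.
Audio: 96 kbps = 0.096 Mbps.
Video: 29.045 − 0.096 = 28.949 Mbps.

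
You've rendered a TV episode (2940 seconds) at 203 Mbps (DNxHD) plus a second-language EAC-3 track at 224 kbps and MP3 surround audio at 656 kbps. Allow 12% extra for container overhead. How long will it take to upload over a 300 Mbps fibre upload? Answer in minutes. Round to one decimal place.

37.3 minutes

Audio total: 224 + 656 = 880 kbps = 0.880 Mbps.
Total bitrate: 203.880 Mbps.
File: 203.880 Mbps × 2940 s = 599407.2 Mb.
With 12% container overhead: ×1.12. → 671336.1 Mb.
At 300 Mbps: 671336.1 / 300 = 2237.8 s ≈ 37.3 minutes.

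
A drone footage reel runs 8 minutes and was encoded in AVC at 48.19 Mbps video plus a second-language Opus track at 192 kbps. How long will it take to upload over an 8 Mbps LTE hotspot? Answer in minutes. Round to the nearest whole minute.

48 minutes

8 min = 480 s
Audio: 192 kbps = 0.192 Mbps.
Total bitrate: 48.382 Mbps.
File: 48.382 Mbps × 480 s = 23223.4 Mb.
At 8 Mbps: 23223.4 / 8 = 2902.9 s ≈ 48.4 minutes.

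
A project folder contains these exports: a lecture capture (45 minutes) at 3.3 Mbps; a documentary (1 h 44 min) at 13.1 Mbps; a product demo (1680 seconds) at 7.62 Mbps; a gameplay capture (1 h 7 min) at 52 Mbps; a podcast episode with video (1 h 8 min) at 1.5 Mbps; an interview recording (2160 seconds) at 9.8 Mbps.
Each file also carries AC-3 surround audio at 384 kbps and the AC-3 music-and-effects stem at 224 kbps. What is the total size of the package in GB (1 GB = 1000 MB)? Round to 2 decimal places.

44.06 GB

Audio total: 384 + 224 = 608 kbps = 0.608 Mbps.
lecture capture: 3.908 Mbps × 2700 s = 10551.6 Mb
documentary: 13.708 Mbps × 6240 s = 85537.9 Mb
product demo: 8.228 Mbps × 1680 s = 13823.0 Mb
gameplay capture: 52.608 Mbps × 4020 s = 211484.2 Mb
podcast episode with video: 2.108 Mbps × 4080 s = 8600.6 Mb
interview recording: 10.408 Mbps × 2160 s = 22481.3 Mb
Total: 352478.6 Mb = 44059.8 MB.
= 44.06 GB.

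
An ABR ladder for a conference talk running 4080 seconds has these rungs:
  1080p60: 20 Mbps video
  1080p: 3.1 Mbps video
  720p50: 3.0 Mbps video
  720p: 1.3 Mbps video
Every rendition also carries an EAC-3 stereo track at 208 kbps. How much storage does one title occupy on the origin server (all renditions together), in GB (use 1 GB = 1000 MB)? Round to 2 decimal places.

14.40 GB

Audio: 208 kbps = 0.208 Mbps.
Sum of rendition bitrates: (20+0.208) + (3.1+0.208) + (3.0+0.208) + (1.3+0.208) = 28.232 Mbps.
× 4080 s = 115,187 Mb = 14,398 MB = 14.40 GB.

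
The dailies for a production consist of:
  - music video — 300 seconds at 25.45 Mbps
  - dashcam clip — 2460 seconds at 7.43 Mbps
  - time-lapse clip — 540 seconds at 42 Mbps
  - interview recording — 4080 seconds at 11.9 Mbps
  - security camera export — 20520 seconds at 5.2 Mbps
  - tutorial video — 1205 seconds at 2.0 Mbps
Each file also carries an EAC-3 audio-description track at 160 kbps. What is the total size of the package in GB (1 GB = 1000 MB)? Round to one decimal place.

26.4 GB

Audio: 160 kbps = 0.160 Mbps.
music video: 25.610 Mbps × 300 s = 7683.0 Mb
dashcam clip: 7.590 Mbps × 2460 s = 18671.4 Mb
time-lapse clip: 42.160 Mbps × 540 s = 22766.4 Mb
interview recording: 12.060 Mbps × 4080 s = 49204.8 Mb
security camera export: 5.360 Mbps × 20520 s = 109987.2 Mb
tutorial video: 2.160 Mbps × 1205 s = 2602.8 Mb
Total: 210915.6 Mb = 26364.5 MB.
= 26.36 GB.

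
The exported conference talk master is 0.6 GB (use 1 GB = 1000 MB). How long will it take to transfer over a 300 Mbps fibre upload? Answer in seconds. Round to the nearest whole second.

File: 0.6 GB = 4800.0 Mb.
At 300 Mbps: 4800.0 / 300 = 16.0 s ≈ 16 seconds.

16 seconds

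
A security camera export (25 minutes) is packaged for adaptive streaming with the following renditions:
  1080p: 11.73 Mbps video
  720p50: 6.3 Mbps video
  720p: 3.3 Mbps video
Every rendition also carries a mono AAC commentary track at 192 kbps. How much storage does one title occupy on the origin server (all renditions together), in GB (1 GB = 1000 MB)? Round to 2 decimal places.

25 min = 1500 s
Audio: 192 kbps = 0.192 Mbps.
Sum of rendition bitrates: (11.73+0.192) + (6.3+0.192) + (3.3+0.192) = 21.906 Mbps.
× 1500 s = 32,859 Mb = 4,107 MB = 4.107 GB.

4.11 GB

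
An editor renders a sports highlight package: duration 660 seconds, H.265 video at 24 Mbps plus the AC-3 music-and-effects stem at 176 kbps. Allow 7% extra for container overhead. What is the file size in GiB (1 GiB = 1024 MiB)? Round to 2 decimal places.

1.99 GiB

Audio: 176 kbps = 0.176 Mbps.
Total bitrate: 24 + 0.176 = 24.176 Mbps.
Stream data: 24.176 Mbps × 660 s = 15956.2 Mb.
With 7% container overhead: ×1.07.
17,073 Mb = 2,134,136,400 bytes ÷ 1,073,741,824 = 1.988 GiB.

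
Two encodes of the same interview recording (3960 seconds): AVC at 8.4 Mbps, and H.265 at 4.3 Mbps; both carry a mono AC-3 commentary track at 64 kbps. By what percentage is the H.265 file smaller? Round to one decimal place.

Audio: 64 kbps = 0.064 Mbps.
AVC: 8.464 Mbps × 3960 s = 33517.4 Mb = 4.190 GB.
H.265: 4.364 Mbps × 3960 s = 17281.4 Mb = 2.160 GB.
Reduction: (1 − 2.160/4.190) × 100 = 48.44%.

48.4%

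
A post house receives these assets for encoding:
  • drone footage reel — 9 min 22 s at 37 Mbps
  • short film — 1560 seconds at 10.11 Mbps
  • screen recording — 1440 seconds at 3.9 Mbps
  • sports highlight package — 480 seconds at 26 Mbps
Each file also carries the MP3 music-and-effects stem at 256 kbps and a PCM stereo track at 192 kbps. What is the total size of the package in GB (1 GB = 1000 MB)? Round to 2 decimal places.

7.06 GB

Audio total: 256 + 192 = 448 kbps = 0.448 Mbps.
drone footage reel: 37.448 Mbps × 562 s = 21045.8 Mb
short film: 10.558 Mbps × 1560 s = 16470.5 Mb
screen recording: 4.348 Mbps × 1440 s = 6261.1 Mb
sports highlight package: 26.448 Mbps × 480 s = 12695.0 Mb
Total: 56472.4 Mb = 7059.1 MB.
= 7.059 GB.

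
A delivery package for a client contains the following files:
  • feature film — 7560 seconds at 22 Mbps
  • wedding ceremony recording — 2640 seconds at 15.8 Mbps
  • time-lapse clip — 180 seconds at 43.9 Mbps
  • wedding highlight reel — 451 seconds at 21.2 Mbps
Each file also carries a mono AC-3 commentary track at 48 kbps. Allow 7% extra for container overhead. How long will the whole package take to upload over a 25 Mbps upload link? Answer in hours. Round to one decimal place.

2.7 hours

Audio: 48 kbps = 0.048 Mbps.
feature film: 22.048 Mbps × 7560 s × 1.07 = 178350.7 Mb
wedding ceremony recording: 15.848 Mbps × 2640 s × 1.07 = 44767.4 Mb
time-lapse clip: 43.948 Mbps × 180 s × 1.07 = 8464.4 Mb
wedding highlight reel: 21.248 Mbps × 451 s × 1.07 = 10253.6 Mb
Total: 241836.1 Mb = 30229.5 MB.
At 25 Mbps: 241836.1 / 25 = 9673 s ≈ 2.69 hours.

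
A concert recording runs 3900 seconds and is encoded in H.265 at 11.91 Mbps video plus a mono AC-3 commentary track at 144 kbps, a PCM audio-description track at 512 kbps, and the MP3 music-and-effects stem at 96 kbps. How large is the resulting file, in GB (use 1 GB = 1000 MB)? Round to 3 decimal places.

Audio total: 144 + 512 + 96 = 752 kbps = 0.752 Mbps.
Total bitrate: 11.91 + 0.752 = 12.662 Mbps.
Stream data: 12.662 Mbps × 3900 s = 49381.8 Mb.
49,382 Mb ÷ 8 = 6,173 MB → 6.173 GB.

6.173 GB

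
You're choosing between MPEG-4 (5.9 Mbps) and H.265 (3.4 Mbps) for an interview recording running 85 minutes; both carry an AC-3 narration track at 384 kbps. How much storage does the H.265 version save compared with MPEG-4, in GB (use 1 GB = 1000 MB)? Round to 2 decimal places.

1.59 GB

85 min = 5100 s
Audio: 384 kbps = 0.384 Mbps.
MPEG-4: 6.284 Mbps × 5100 s = 32048.4 Mb = 4.006 GB.
H.265: 3.784 Mbps × 5100 s = 19298.4 Mb = 2.412 GB.
Saving: 4.006 − 2.412 = 1.594 GB.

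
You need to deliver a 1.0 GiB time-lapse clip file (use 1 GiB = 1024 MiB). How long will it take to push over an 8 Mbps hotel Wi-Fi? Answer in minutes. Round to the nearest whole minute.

File: 1.0 GiB = 8589.9 Mb.
At 8 Mbps: 8589.9 / 8 = 1073.7 s ≈ 17.9 minutes.

18 minutes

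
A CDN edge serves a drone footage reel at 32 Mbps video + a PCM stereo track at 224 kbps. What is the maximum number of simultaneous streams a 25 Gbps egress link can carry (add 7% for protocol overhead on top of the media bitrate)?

725

Audio: 224 kbps = 0.224 Mbps.
Per-viewer media rate: 32.224 Mbps.
On the wire with 7% overhead: 34.480 Mbps.
25 Gbps = 25,000 Mbps; 25,000 / 34.480 = 725.06 → 725 viewers.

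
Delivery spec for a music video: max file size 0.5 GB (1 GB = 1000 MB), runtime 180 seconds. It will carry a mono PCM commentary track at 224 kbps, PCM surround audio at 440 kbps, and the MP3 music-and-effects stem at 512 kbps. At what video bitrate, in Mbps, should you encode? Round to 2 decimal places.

21.05 Mbps

Budget: 0.5 GB = 4000.0 Mb.
Total bitrate budget: 4000.0 Mb / 180 s = 22.222 Mbps.
Audio total: 224 + 440 + 512 = 1176 kbps = 1.176 Mbps.
Video: 22.222 − 1.176 = 21.046 Mbps.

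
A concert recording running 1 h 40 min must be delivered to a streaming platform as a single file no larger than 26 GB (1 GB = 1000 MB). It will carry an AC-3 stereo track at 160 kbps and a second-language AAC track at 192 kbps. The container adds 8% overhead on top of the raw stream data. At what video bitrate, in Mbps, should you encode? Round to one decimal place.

31.7 Mbps

Budget: 26 GB = 208000.0 Mb.
Stream payload after overhead: 208000.0 / 1.08 = 192592.6 Mb.
1 h 40 min = 100 min = 6000 s
Total bitrate budget: 192592.6 Mb / 6000 s = 32.099 Mbps.
Audio total: 160 + 192 = 352 kbps = 0.352 Mbps.
Video: 32.099 − 0.352 = 31.747 Mbps.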